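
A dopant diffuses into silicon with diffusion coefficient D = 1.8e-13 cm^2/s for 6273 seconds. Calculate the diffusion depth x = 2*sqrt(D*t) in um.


Step 1: Compute D*t = 1.8e-13 * 6273 = 1.12914e-09 cm^2
Step 2: sqrt(D*t) = 3.3603e-05 cm
Step 3: x = 2 * 3.3603e-05 cm = 6.7206e-05 cm
Step 4: Convert to um (1 cm = 1e4 um): x = 0.672 um


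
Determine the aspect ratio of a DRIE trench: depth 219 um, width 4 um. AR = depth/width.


Step 1: AR = depth / width
Step 2: AR = 219 / 4
AR = 54.8


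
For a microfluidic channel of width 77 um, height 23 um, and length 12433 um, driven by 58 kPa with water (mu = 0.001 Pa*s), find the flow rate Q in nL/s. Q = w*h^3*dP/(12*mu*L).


Step 1: Convert all dimensions to SI (meters).
w = 77e-6 m, h = 23e-6 m, L = 12433e-6 m, dP = 58e3 Pa
Step 2: Q = w * h^3 * dP / (12 * mu * L)
Q = 77e-6 * (23e-6)^3 * 58e3 / (12 * 0.001 * 12433e-6) = 3.6420428e-10 m^3/s
Step 3: Convert Q from m^3/s to nL/s (1 m^3 = 1e12 nL, so multiply by 1e12).
Q = 364.204 nL/s


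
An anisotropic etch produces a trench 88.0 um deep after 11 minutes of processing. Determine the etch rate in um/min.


Step 1: Etch rate = depth / time
Step 2: rate = 88.0 / 11
rate = 8.0 um/min


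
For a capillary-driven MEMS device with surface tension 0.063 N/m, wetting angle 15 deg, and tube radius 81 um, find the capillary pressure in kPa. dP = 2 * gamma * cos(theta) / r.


Step 1: cos(15 deg) = 0.9659
Step 2: Convert r to m: r = 81e-6 m
Step 3: dP = 2 * 0.063 * 0.9659 / 81e-6 = 1502.5 Pa
Step 4: Convert Pa to kPa (divide by 1000).
dP = 1.5 kPa


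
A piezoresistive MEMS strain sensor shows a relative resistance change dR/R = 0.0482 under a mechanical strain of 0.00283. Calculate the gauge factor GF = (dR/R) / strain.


Step 1: Identify values.
dR/R = 0.0482, strain = 0.00283
Step 2: GF = (dR/R) / strain = 0.0482 / 0.00283
GF = 17.0


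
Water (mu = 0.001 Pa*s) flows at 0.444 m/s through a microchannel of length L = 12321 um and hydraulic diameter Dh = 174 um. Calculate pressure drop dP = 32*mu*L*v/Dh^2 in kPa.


Step 1: Convert to SI: L = 12321e-6 m, Dh = 174e-6 m
Step 2: dP = 32 * 0.001 * 12321e-6 * 0.444 / (174e-6)^2
Step 3: dP = 5782.03 Pa
Step 4: Convert to kPa: dP = 5.78 kPa


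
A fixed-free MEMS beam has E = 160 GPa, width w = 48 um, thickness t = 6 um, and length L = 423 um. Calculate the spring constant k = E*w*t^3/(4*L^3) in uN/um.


Step 1: Convert E to consistent units (1 GPa = 1000 uN/um^2).
E = 160 GPa = 160000 uN/um^2
Step 2: Compute t^3 = 6^3 = 216
Step 3: Compute L^3 = 423^3 = 75686967
Step 4: k = 160000 * 48 * 216 / (4 * 75686967)
k = 5.4794 uN/um


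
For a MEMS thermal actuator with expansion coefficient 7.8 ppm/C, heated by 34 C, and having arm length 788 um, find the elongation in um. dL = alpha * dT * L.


Step 1: Convert CTE: alpha = 7.8 ppm/C = 7.8e-6 /C
Step 2: dL = 7.8e-6 * 34 * 788
dL = 0.209 um


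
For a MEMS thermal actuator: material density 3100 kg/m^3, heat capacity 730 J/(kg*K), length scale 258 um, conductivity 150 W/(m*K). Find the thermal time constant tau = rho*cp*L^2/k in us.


Step 1: Convert L to m: L = 258e-6 m
Step 2: L^2 = (258e-6)^2 = 6.6564e-08 m^2
Step 3: tau = 3100 * 730 * 6.6564e-08 / 150 = 1.00422888e-03 s
Step 4: Convert to microseconds (multiply by 1e6).
tau = 1004.229 us


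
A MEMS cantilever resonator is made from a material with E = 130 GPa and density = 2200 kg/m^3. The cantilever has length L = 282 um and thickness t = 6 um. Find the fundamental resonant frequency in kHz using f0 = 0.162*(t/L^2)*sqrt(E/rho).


Step 1: Convert units to SI.
t_SI = 6e-6 m, L_SI = 282e-6 m
Step 2: Calculate sqrt(E/rho).
sqrt(130e9 / 2200) = 7687.06 m/s
Step 3: Compute f0.
f0 = 0.162 * 6e-6 / (282e-6)^2 * 7687.06 = 93956.8 Hz = 93.96 kHz


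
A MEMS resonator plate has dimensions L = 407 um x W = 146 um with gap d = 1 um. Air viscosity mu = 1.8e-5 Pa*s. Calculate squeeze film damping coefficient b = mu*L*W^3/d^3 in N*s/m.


Step 1: Convert to SI.
L = 407e-6 m, W = 146e-6 m, d = 1e-6 m
Step 2: W^3 = (146e-6)^3 = 3.11e-12 m^3
Step 3: d^3 = (1e-6)^3 = 1.00e-18 m^3
Step 4: b = 1.8e-5 * 407e-6 * 3.11e-12 / 1.00e-18
b = 2.28e-02 N*s/m


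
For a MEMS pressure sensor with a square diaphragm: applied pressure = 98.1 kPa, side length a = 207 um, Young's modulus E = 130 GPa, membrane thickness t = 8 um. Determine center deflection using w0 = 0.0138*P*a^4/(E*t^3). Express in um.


Step 1: Convert pressure to compatible units (E is in GPa, so P in GPa).
P = 98.1 kPa = 98.1e-6 GPa
Step 2: Compute numerator: 0.0138 * P * a^4.
a^4 = 207^4 = 1836036801
numerator = 0.0138 * 98.1e-6 * 1836036801 = 2.4856e+03
Step 3: Compute denominator: E * t^3 = 130 * 8^3 = 66560
Step 4: w0 = numerator / denominator = 2.4856e+03 / 66560 = 0.0373 um


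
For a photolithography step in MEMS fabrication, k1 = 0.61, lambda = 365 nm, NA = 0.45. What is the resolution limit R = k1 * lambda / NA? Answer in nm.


Step 1: Identify values: k1 = 0.61, lambda = 365 nm, NA = 0.45
Step 2: R = k1 * lambda / NA
R = 0.61 * 365 / 0.45
R = 494.8 nm


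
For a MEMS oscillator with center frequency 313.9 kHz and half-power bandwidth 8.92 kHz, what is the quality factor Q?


Step 1: Q = f0 / bandwidth
Step 2: Q = 313.9 / 8.92
Q = 35.2


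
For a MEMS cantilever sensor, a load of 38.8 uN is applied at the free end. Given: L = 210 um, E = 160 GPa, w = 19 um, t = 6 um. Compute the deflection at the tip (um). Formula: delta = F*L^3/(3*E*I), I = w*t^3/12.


Step 1: Calculate the second moment of area.
I = w * t^3 / 12 = 19 * 6^3 / 12 = 342.0 um^4
Step 2: Convert E to consistent units (1 GPa = 1000 uN/um^2).
E = 160 GPa = 160000 uN/um^2
Step 3: Calculate tip deflection.
delta = F * L^3 / (3 * E * I)
delta = 38.8 * 210^3 / (3 * 160000 * 342.0)
delta = 2.1889 um


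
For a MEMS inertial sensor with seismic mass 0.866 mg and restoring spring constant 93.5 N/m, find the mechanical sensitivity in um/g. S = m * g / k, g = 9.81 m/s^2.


Step 1: Convert mass: m = 0.866 mg = 8.66e-07 kg
Step 2: S = m * g / k = 8.66e-07 * 9.81 / 93.5
Step 3: S = 9.09e-08 m/g
Step 4: Convert to um/g: S = 0.091 um/g


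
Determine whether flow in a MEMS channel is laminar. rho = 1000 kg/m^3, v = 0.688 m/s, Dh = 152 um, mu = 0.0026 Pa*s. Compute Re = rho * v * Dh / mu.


Step 1: Convert Dh to meters: Dh = 152e-6 m
Step 2: Re = rho * v * Dh / mu
Re = 1000 * 0.688 * 152e-6 / 0.0026
Re = 40.222
Since Re = 40.222 is below ~2300, the flow is laminar.


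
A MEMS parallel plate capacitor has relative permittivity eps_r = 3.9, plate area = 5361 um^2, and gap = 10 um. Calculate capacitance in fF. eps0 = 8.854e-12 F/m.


Step 1: Convert area to m^2: A = 5361e-12 m^2
Step 2: Convert gap to m: d = 10e-6 m
Step 3: C = eps0 * eps_r * A / d
C = 8.854e-12 * 3.9 * 5361e-12 / 10e-6
Step 4: Convert to fF (multiply by 1e15).
C = 18.51 fF


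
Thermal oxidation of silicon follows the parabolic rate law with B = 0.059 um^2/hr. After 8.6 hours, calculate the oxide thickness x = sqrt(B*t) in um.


Step 1: Compute B*t = 0.059 * 8.6 = 0.5074
Step 2: x = sqrt(0.5074)
x = 0.712 um


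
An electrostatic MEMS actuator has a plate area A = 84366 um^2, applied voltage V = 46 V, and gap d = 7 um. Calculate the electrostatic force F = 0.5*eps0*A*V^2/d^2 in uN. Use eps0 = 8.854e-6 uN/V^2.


Step 1: Identify parameters.
eps0 = 8.854e-6 uN/V^2, A = 84366 um^2, V = 46 V, d = 7 um
Step 2: Compute V^2 = 46^2 = 2116
Step 3: Compute d^2 = 7^2 = 49
Step 4: F = 0.5 * 8.854e-6 * 84366 * 2116 / 49
F = 16.129 uN


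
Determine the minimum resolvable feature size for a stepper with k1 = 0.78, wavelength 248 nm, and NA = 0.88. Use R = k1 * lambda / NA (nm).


Step 1: Identify values: k1 = 0.78, lambda = 248 nm, NA = 0.88
Step 2: R = k1 * lambda / NA
R = 0.78 * 248 / 0.88
R = 219.8 nm


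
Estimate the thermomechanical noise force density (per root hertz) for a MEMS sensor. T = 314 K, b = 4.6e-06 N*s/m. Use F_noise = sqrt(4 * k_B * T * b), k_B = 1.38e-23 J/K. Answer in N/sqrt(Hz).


Step 1: Compute 4 * k_B * T * b
= 4 * 1.38e-23 * 314 * 4.6e-06
= 7.9731e-26 N^2/Hz
Step 2: F_noise = sqrt(7.9731e-26)
F_noise = 2.82e-13 N/sqrt(Hz)


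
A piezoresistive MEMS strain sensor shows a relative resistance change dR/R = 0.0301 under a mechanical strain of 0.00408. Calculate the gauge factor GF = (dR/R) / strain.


Step 1: Identify values.
dR/R = 0.0301, strain = 0.00408
Step 2: GF = (dR/R) / strain = 0.0301 / 0.00408
GF = 7.4


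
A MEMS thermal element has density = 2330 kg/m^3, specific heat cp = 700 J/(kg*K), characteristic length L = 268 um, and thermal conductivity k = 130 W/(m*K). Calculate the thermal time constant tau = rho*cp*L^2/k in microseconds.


Step 1: Convert L to m: L = 268e-6 m
Step 2: L^2 = (268e-6)^2 = 7.1824e-08 m^2
Step 3: tau = 2330 * 700 * 7.1824e-08 / 130 = 9.0111495e-04 s
Step 4: Convert to microseconds (multiply by 1e6).
tau = 901.115 us


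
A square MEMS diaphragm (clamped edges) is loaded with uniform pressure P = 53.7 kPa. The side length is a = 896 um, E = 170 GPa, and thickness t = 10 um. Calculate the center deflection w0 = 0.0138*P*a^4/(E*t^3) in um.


Step 1: Convert pressure to compatible units (E is in GPa, so P in GPa).
P = 53.7 kPa = 53.7e-6 GPa
Step 2: Compute numerator: 0.0138 * P * a^4.
a^4 = 896^4 = 644513529856
numerator = 0.0138 * 53.7e-6 * 644513529856 = 4.776232e+05
Step 3: Compute denominator: E * t^3 = 170 * 10^3 = 170000
Step 4: w0 = numerator / denominator = 4.776232e+05 / 170000 = 2.8095 um


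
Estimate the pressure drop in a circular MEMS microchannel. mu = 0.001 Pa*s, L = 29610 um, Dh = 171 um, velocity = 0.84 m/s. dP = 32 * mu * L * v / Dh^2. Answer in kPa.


Step 1: Convert to SI: L = 29610e-6 m, Dh = 171e-6 m
Step 2: dP = 32 * 0.001 * 29610e-6 * 0.84 / (171e-6)^2
Step 3: dP = 27219.21 Pa
Step 4: Convert to kPa: dP = 27.22 kPa


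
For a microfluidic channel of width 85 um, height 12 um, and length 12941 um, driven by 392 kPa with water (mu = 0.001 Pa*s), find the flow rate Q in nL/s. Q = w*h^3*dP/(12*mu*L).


Step 1: Convert all dimensions to SI (meters).
w = 85e-6 m, h = 12e-6 m, L = 12941e-6 m, dP = 392e3 Pa
Step 2: Q = w * h^3 * dP / (12 * mu * L)
Q = 85e-6 * (12e-6)^3 * 392e3 / (12 * 0.001 * 12941e-6) = 3.7076578e-10 m^3/s
Step 3: Convert Q from m^3/s to nL/s (1 m^3 = 1e12 nL, so multiply by 1e12).
Q = 370.766 nL/s


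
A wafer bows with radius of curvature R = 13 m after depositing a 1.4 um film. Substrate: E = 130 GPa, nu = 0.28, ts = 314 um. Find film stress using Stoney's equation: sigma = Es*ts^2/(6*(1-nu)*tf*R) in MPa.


Step 1: Compute numerator: Es * ts^2 = 130 * 314^2 = 12817480 (GPa*um^2)
Step 2: Compute denominator (R in um): 6*(1-nu)*tf*R = 6*0.72*1.4*13e6 = 78624000.0 (um^2)
Step 3: sigma (GPa) = 12817480 / 78624000.0 = 1.63022e-01 GPa
Step 4: Convert to MPa (x1000): sigma = 163.0 MPa


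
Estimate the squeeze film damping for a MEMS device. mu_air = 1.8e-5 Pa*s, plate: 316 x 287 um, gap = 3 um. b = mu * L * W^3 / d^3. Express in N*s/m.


Step 1: Convert to SI.
L = 316e-6 m, W = 287e-6 m, d = 3e-6 m
Step 2: W^3 = (287e-6)^3 = 2.36e-11 m^3
Step 3: d^3 = (3e-6)^3 = 2.70e-17 m^3
Step 4: b = 1.8e-5 * 316e-6 * 2.36e-11 / 2.70e-17
b = 4.98e-03 N*s/m


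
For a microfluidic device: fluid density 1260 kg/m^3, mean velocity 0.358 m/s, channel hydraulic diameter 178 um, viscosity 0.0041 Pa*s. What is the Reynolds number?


Step 1: Convert Dh to meters: Dh = 178e-6 m
Step 2: Re = rho * v * Dh / mu
Re = 1260 * 0.358 * 178e-6 / 0.0041
Re = 19.583


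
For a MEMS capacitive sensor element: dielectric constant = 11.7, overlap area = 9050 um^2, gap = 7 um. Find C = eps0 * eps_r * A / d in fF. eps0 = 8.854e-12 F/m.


Step 1: Convert area to m^2: A = 9050e-12 m^2
Step 2: Convert gap to m: d = 7e-6 m
Step 3: C = eps0 * eps_r * A / d
C = 8.854e-12 * 11.7 * 9050e-12 / 7e-6
Step 4: Convert to fF (multiply by 1e15).
C = 133.93 fF


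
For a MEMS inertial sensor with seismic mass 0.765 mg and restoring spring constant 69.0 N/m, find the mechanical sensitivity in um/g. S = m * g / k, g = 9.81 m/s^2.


Step 1: Convert mass: m = 0.765 mg = 7.65e-07 kg
Step 2: S = m * g / k = 7.65e-07 * 9.81 / 69.0
Step 3: S = 1.09e-07 m/g
Step 4: Convert to um/g: S = 0.109 um/g


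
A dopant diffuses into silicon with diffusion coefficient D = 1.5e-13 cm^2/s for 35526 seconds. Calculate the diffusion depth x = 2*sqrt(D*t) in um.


Step 1: Compute D*t = 1.5e-13 * 35526 = 5.3289e-09 cm^2
Step 2: sqrt(D*t) = 7.2999e-05 cm
Step 3: x = 2 * 7.2999e-05 cm = 1.45998e-04 cm
Step 4: Convert to um (1 cm = 1e4 um): x = 1.46 um


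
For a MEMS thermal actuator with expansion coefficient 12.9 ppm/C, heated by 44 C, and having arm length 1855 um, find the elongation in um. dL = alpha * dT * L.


Step 1: Convert CTE: alpha = 12.9 ppm/C = 12.9e-6 /C
Step 2: dL = 12.9e-6 * 44 * 1855
dL = 1.0529 um


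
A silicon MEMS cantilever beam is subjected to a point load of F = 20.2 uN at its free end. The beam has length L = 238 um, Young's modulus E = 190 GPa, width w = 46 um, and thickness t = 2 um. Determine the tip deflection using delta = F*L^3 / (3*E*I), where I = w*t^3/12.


Step 1: Calculate the second moment of area.
I = w * t^3 / 12 = 46 * 2^3 / 12 = 30.6667 um^4
Step 2: Convert E to consistent units (1 GPa = 1000 uN/um^2).
E = 190 GPa = 190000 uN/um^2
Step 3: Calculate tip deflection.
delta = F * L^3 / (3 * E * I)
delta = 20.2 * 238^3 / (3 * 190000 * 30.6667)
delta = 15.579 um


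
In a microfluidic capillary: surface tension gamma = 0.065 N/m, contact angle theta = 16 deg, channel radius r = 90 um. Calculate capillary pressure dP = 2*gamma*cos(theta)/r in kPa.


Step 1: cos(16 deg) = 0.9613
Step 2: Convert r to m: r = 90e-6 m
Step 3: dP = 2 * 0.065 * 0.9613 / 90e-6 = 1388.5 Pa
Step 4: Convert Pa to kPa (divide by 1000).
dP = 1.39 kPa


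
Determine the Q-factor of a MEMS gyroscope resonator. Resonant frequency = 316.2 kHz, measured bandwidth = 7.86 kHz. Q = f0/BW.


Step 1: Q = f0 / bandwidth
Step 2: Q = 316.2 / 7.86
Q = 40.2


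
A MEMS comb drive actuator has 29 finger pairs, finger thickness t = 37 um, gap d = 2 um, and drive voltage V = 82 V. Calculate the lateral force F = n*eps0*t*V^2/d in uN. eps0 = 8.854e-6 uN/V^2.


Step 1: Parameters: n=29, eps0=8.854e-6 uN/V^2, t=37 um, V=82 V, d=2 um
Step 2: V^2 = 6724
Step 3: F = 29 * 8.854e-6 * 37 * 6724 / 2
F = 31.94 uN


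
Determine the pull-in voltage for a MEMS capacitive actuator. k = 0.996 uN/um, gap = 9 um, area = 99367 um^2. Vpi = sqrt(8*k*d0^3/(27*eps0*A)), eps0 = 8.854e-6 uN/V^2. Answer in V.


Step 1: Compute numerator: 8 * k * d0^3 = 8 * 0.996 * 9^3 = 5808.672
Step 2: Compute denominator: 27 * eps0 * A = 27 * 8.854e-6 * 99367 = 23.754476
Step 3: Vpi = sqrt(5808.672 / 23.754476)
Vpi = 15.64 V


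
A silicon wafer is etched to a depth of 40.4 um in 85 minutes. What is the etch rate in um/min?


Step 1: Etch rate = depth / time
Step 2: rate = 40.4 / 85
rate = 0.475 um/min


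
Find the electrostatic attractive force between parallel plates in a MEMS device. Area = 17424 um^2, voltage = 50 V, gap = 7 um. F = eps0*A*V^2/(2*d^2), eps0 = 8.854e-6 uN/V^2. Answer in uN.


Step 1: Identify parameters.
eps0 = 8.854e-6 uN/V^2, A = 17424 um^2, V = 50 V, d = 7 um
Step 2: Compute V^2 = 50^2 = 2500
Step 3: Compute d^2 = 7^2 = 49
Step 4: F = 0.5 * 8.854e-6 * 17424 * 2500 / 49
F = 3.936 uN


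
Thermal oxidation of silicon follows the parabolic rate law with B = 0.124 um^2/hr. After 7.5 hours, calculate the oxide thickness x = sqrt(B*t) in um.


Step 1: Compute B*t = 0.124 * 7.5 = 0.93
Step 2: x = sqrt(0.93)
x = 0.964 um


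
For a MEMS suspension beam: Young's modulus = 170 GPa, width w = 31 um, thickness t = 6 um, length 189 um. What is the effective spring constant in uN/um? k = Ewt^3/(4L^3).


Step 1: Convert E to consistent units (1 GPa = 1000 uN/um^2).
E = 170 GPa = 170000 uN/um^2
Step 2: Compute t^3 = 6^3 = 216
Step 3: Compute L^3 = 189^3 = 6751269
Step 4: k = 170000 * 31 * 216 / (4 * 6751269)
k = 42.1521 uN/um


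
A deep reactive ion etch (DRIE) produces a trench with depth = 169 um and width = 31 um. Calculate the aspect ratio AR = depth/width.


Step 1: AR = depth / width
Step 2: AR = 169 / 31
AR = 5.5


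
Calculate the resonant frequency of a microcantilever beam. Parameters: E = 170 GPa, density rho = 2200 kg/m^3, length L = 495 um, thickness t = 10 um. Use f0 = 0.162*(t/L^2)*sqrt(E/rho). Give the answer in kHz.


Step 1: Convert units to SI.
t_SI = 10e-6 m, L_SI = 495e-6 m
Step 2: Calculate sqrt(E/rho).
sqrt(170e9 / 2200) = 8790.49 m/s
Step 3: Compute f0.
f0 = 0.162 * 10e-6 / (495e-6)^2 * 8790.49 = 58118.9 Hz = 58.12 kHz


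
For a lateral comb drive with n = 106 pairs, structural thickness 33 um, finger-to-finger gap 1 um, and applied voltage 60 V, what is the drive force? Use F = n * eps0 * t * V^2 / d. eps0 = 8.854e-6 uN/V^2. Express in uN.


Step 1: Parameters: n=106, eps0=8.854e-6 uN/V^2, t=33 um, V=60 V, d=1 um
Step 2: V^2 = 3600
Step 3: F = 106 * 8.854e-6 * 33 * 3600 / 1
F = 111.497 uN


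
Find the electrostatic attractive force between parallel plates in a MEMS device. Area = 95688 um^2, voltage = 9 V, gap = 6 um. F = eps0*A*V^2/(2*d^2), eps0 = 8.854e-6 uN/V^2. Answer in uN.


Step 1: Identify parameters.
eps0 = 8.854e-6 uN/V^2, A = 95688 um^2, V = 9 V, d = 6 um
Step 2: Compute V^2 = 9^2 = 81
Step 3: Compute d^2 = 6^2 = 36
Step 4: F = 0.5 * 8.854e-6 * 95688 * 81 / 36
F = 0.953 uN


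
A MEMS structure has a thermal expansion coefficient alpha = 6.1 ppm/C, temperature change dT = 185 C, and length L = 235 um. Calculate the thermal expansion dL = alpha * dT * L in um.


Step 1: Convert CTE: alpha = 6.1 ppm/C = 6.1e-6 /C
Step 2: dL = 6.1e-6 * 185 * 235
dL = 0.2652 um


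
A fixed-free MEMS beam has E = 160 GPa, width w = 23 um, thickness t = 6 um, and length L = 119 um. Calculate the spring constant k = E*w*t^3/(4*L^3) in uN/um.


Step 1: Convert E to consistent units (1 GPa = 1000 uN/um^2).
E = 160 GPa = 160000 uN/um^2
Step 2: Compute t^3 = 6^3 = 216
Step 3: Compute L^3 = 119^3 = 1685159
Step 4: k = 160000 * 23 * 216 / (4 * 1685159)
k = 117.9236 uN/um


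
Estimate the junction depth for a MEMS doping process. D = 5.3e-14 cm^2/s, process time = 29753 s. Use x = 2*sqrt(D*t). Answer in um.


Step 1: Compute D*t = 5.3e-14 * 29753 = 1.576909e-09 cm^2
Step 2: sqrt(D*t) = 3.971e-05 cm
Step 3: x = 2 * 3.971e-05 cm = 7.942e-05 cm
Step 4: Convert to um (1 cm = 1e4 um): x = 0.794 um


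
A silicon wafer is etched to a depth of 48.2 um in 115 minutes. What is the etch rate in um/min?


Step 1: Etch rate = depth / time
Step 2: rate = 48.2 / 115
rate = 0.419 um/min


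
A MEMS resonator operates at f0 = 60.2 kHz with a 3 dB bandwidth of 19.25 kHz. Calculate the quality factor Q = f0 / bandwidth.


Step 1: Q = f0 / bandwidth
Step 2: Q = 60.2 / 19.25
Q = 3.1


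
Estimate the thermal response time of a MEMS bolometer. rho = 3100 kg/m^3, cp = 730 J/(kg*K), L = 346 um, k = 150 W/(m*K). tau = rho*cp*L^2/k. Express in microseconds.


Step 1: Convert L to m: L = 346e-6 m
Step 2: L^2 = (346e-6)^2 = 1.19716e-07 m^2
Step 3: tau = 3100 * 730 * 1.19716e-07 / 150 = 1.80611539e-03 s
Step 4: Convert to microseconds (multiply by 1e6).
tau = 1806.115 us


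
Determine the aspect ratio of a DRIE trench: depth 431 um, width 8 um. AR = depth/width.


Step 1: AR = depth / width
Step 2: AR = 431 / 8
AR = 53.9


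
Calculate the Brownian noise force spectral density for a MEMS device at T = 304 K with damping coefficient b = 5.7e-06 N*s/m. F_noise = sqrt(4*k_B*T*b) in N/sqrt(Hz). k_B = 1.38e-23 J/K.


Step 1: Compute 4 * k_B * T * b
= 4 * 1.38e-23 * 304 * 5.7e-06
= 9.5651e-26 N^2/Hz
Step 2: F_noise = sqrt(9.5651e-26)
F_noise = 3.09e-13 N/sqrt(Hz)


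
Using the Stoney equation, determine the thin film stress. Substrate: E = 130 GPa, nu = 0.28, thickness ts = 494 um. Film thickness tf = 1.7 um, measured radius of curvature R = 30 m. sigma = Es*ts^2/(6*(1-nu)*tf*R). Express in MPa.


Step 1: Compute numerator: Es * ts^2 = 130 * 494^2 = 31724680 (GPa*um^2)
Step 2: Compute denominator (R in um): 6*(1-nu)*tf*R = 6*0.72*1.7*30e6 = 220320000.0 (um^2)
Step 3: sigma (GPa) = 31724680 / 220320000.0 = 1.43994e-01 GPa
Step 4: Convert to MPa (x1000): sigma = 144.0 MPa


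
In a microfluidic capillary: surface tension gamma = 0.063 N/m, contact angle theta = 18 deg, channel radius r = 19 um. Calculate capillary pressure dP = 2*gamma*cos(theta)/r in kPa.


Step 1: cos(18 deg) = 0.9511
Step 2: Convert r to m: r = 19e-6 m
Step 3: dP = 2 * 0.063 * 0.9511 / 19e-6 = 6307.3 Pa
Step 4: Convert Pa to kPa (divide by 1000).
dP = 6.31 kPa


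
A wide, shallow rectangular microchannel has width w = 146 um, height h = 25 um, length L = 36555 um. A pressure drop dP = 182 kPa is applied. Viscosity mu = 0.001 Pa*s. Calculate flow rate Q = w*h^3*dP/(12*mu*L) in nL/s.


Step 1: Convert all dimensions to SI (meters).
w = 146e-6 m, h = 25e-6 m, L = 36555e-6 m, dP = 182e3 Pa
Step 2: Q = w * h^3 * dP / (12 * mu * L)
Q = 146e-6 * (25e-6)^3 * 182e3 / (12 * 0.001 * 36555e-6) = 9.464904e-10 m^3/s
Step 3: Convert Q from m^3/s to nL/s (1 m^3 = 1e12 nL, so multiply by 1e12).
Q = 946.49 nL/s


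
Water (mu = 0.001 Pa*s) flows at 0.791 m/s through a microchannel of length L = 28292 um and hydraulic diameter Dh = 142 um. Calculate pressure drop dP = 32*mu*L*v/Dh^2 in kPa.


Step 1: Convert to SI: L = 28292e-6 m, Dh = 142e-6 m
Step 2: dP = 32 * 0.001 * 28292e-6 * 0.791 / (142e-6)^2
Step 3: dP = 35515.13 Pa
Step 4: Convert to kPa: dP = 35.52 kPa


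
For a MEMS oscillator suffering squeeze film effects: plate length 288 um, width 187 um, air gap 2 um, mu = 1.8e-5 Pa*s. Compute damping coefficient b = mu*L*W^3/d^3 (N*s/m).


Step 1: Convert to SI.
L = 288e-6 m, W = 187e-6 m, d = 2e-6 m
Step 2: W^3 = (187e-6)^3 = 6.54e-12 m^3
Step 3: d^3 = (2e-6)^3 = 8.00e-18 m^3
Step 4: b = 1.8e-5 * 288e-6 * 6.54e-12 / 8.00e-18
b = 4.24e-03 N*s/m


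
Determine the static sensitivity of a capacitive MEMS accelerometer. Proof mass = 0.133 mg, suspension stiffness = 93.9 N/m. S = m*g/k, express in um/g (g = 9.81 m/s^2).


Step 1: Convert mass: m = 0.133 mg = 1.33e-07 kg
Step 2: S = m * g / k = 1.33e-07 * 9.81 / 93.9
Step 3: S = 1.39e-08 m/g
Step 4: Convert to um/g: S = 0.014 um/g


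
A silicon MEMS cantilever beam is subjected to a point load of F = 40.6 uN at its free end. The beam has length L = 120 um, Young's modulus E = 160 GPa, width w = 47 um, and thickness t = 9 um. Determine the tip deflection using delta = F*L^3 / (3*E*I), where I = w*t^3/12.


Step 1: Calculate the second moment of area.
I = w * t^3 / 12 = 47 * 9^3 / 12 = 2855.25 um^4
Step 2: Convert E to consistent units (1 GPa = 1000 uN/um^2).
E = 160 GPa = 160000 uN/um^2
Step 3: Calculate tip deflection.
delta = F * L^3 / (3 * E * I)
delta = 40.6 * 120^3 / (3 * 160000 * 2855.25)
delta = 0.0512 um


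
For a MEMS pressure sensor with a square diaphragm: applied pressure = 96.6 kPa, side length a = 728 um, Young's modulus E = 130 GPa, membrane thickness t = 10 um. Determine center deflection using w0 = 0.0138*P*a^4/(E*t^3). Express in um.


Step 1: Convert pressure to compatible units (E is in GPa, so P in GPa).
P = 96.6 kPa = 96.6e-6 GPa
Step 2: Compute numerator: 0.0138 * P * a^4.
a^4 = 728^4 = 280883040256
numerator = 0.0138 * 96.6e-6 * 280883040256 = 3.744396e+05
Step 3: Compute denominator: E * t^3 = 130 * 10^3 = 130000
Step 4: w0 = numerator / denominator = 3.744396e+05 / 130000 = 2.8803 um


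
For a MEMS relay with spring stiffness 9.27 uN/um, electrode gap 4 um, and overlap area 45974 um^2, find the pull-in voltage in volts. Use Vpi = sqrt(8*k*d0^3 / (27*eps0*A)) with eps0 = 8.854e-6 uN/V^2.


Step 1: Compute numerator: 8 * k * d0^3 = 8 * 9.27 * 4^3 = 4746.24
Step 2: Compute denominator: 27 * eps0 * A = 27 * 8.854e-6 * 45974 = 10.990452
Step 3: Vpi = sqrt(4746.24 / 10.990452)
Vpi = 20.78 V


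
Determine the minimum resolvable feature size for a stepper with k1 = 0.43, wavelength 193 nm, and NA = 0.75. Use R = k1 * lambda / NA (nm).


Step 1: Identify values: k1 = 0.43, lambda = 193 nm, NA = 0.75
Step 2: R = k1 * lambda / NA
R = 0.43 * 193 / 0.75
R = 110.7 nm


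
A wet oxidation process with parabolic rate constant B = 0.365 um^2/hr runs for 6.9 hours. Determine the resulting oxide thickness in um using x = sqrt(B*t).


Step 1: Compute B*t = 0.365 * 6.9 = 2.5185
Step 2: x = sqrt(2.5185)
x = 1.587 um


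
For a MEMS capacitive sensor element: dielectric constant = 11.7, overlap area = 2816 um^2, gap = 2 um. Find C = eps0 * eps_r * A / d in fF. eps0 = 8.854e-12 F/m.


Step 1: Convert area to m^2: A = 2816e-12 m^2
Step 2: Convert gap to m: d = 2e-6 m
Step 3: C = eps0 * eps_r * A / d
C = 8.854e-12 * 11.7 * 2816e-12 / 2e-6
Step 4: Convert to fF (multiply by 1e15).
C = 145.86 fF


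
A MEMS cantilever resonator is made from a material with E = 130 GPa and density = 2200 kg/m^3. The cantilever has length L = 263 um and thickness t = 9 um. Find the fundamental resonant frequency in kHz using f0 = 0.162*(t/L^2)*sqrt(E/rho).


Step 1: Convert units to SI.
t_SI = 9e-6 m, L_SI = 263e-6 m
Step 2: Calculate sqrt(E/rho).
sqrt(130e9 / 2200) = 7687.06 m/s
Step 3: Compute f0.
f0 = 0.162 * 9e-6 / (263e-6)^2 * 7687.06 = 162034.1 Hz = 162.03 kHz


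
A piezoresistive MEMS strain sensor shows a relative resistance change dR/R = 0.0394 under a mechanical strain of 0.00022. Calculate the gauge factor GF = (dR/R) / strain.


Step 1: Identify values.
dR/R = 0.0394, strain = 0.00022
Step 2: GF = (dR/R) / strain = 0.0394 / 0.00022
GF = 179.1


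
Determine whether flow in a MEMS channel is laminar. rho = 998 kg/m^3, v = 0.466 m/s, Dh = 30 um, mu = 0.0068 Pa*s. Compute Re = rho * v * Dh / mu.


Step 1: Convert Dh to meters: Dh = 30e-6 m
Step 2: Re = rho * v * Dh / mu
Re = 998 * 0.466 * 30e-6 / 0.0068
Re = 2.052
Since Re = 2.052 is below ~2300, the flow is laminar.


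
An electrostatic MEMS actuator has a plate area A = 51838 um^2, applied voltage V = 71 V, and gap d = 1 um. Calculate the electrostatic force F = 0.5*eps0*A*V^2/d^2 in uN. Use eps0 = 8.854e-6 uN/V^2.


Step 1: Identify parameters.
eps0 = 8.854e-6 uN/V^2, A = 51838 um^2, V = 71 V, d = 1 um
Step 2: Compute V^2 = 71^2 = 5041
Step 3: Compute d^2 = 1^2 = 1
Step 4: F = 0.5 * 8.854e-6 * 51838 * 5041 / 1
F = 1156.843 uN


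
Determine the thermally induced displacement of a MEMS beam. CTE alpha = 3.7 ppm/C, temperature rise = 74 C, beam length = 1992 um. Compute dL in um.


Step 1: Convert CTE: alpha = 3.7 ppm/C = 3.7e-6 /C
Step 2: dL = 3.7e-6 * 74 * 1992
dL = 0.5454 um


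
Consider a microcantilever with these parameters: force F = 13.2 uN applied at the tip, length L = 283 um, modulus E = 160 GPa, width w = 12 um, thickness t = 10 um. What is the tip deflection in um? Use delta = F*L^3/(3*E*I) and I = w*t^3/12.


Step 1: Calculate the second moment of area.
I = w * t^3 / 12 = 12 * 10^3 / 12 = 1000.0 um^4
Step 2: Convert E to consistent units (1 GPa = 1000 uN/um^2).
E = 160 GPa = 160000 uN/um^2
Step 3: Calculate tip deflection.
delta = F * L^3 / (3 * E * I)
delta = 13.2 * 283^3 / (3 * 160000 * 1000.0)
delta = 0.6233 um


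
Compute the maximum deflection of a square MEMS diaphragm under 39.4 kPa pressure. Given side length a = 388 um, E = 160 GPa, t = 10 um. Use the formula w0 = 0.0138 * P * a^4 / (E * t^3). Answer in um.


Step 1: Convert pressure to compatible units (E is in GPa, so P in GPa).
P = 39.4 kPa = 39.4e-6 GPa
Step 2: Compute numerator: 0.0138 * P * a^4.
a^4 = 388^4 = 22663495936
numerator = 0.0138 * 39.4e-6 * 22663495936 = 1.232e+04
Step 3: Compute denominator: E * t^3 = 160 * 10^3 = 160000
Step 4: w0 = numerator / denominator = 1.232e+04 / 160000 = 0.077 um


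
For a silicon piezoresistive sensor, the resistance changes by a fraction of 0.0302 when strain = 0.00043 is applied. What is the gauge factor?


Step 1: Identify values.
dR/R = 0.0302, strain = 0.00043
Step 2: GF = (dR/R) / strain = 0.0302 / 0.00043
GF = 70.2


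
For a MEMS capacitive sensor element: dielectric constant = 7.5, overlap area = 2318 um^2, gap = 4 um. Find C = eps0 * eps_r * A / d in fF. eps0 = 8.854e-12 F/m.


Step 1: Convert area to m^2: A = 2318e-12 m^2
Step 2: Convert gap to m: d = 4e-6 m
Step 3: C = eps0 * eps_r * A / d
C = 8.854e-12 * 7.5 * 2318e-12 / 4e-6
Step 4: Convert to fF (multiply by 1e15).
C = 38.48 fF


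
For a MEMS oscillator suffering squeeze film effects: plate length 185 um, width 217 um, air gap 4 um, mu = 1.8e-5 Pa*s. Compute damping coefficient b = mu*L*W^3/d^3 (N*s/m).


Step 1: Convert to SI.
L = 185e-6 m, W = 217e-6 m, d = 4e-6 m
Step 2: W^3 = (217e-6)^3 = 1.02e-11 m^3
Step 3: d^3 = (4e-6)^3 = 6.40e-17 m^3
Step 4: b = 1.8e-5 * 185e-6 * 1.02e-11 / 6.40e-17
b = 5.32e-04 N*s/m


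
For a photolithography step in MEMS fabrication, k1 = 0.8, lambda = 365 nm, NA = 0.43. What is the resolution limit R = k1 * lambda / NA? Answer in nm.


Step 1: Identify values: k1 = 0.8, lambda = 365 nm, NA = 0.43
Step 2: R = k1 * lambda / NA
R = 0.8 * 365 / 0.43
R = 679.1 nm


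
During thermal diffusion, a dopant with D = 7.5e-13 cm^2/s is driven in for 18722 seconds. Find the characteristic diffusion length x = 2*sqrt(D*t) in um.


Step 1: Compute D*t = 7.5e-13 * 18722 = 1.40415e-08 cm^2
Step 2: sqrt(D*t) = 1.185e-04 cm
Step 3: x = 2 * 1.185e-04 cm = 2.37e-04 cm
Step 4: Convert to um (1 cm = 1e4 um): x = 2.37 um


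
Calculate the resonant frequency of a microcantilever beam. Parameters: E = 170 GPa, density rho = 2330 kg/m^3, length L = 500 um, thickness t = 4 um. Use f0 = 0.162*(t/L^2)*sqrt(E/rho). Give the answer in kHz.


Step 1: Convert units to SI.
t_SI = 4e-6 m, L_SI = 500e-6 m
Step 2: Calculate sqrt(E/rho).
sqrt(170e9 / 2330) = 8541.74 m/s
Step 3: Compute f0.
f0 = 0.162 * 4e-6 / (500e-6)^2 * 8541.74 = 22140.2 Hz = 22.14 kHz


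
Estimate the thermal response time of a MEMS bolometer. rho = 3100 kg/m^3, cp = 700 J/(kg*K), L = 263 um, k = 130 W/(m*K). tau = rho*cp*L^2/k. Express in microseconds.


Step 1: Convert L to m: L = 263e-6 m
Step 2: L^2 = (263e-6)^2 = 6.9169e-08 m^2
Step 3: tau = 3100 * 700 * 6.9169e-08 / 130 = 1.1545902e-03 s
Step 4: Convert to microseconds (multiply by 1e6).
tau = 1154.59 us


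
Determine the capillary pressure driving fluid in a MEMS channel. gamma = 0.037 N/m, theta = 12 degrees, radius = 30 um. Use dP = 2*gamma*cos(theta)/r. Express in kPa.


Step 1: cos(12 deg) = 0.9781
Step 2: Convert r to m: r = 30e-6 m
Step 3: dP = 2 * 0.037 * 0.9781 / 30e-6 = 2412.6 Pa
Step 4: Convert Pa to kPa (divide by 1000).
dP = 2.41 kPa


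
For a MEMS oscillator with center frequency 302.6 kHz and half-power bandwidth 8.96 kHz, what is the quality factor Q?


Step 1: Q = f0 / bandwidth
Step 2: Q = 302.6 / 8.96
Q = 33.8


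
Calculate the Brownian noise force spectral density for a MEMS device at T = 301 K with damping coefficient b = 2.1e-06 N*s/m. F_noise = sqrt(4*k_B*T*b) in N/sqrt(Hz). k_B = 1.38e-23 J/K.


Step 1: Compute 4 * k_B * T * b
= 4 * 1.38e-23 * 301 * 2.1e-06
= 3.4892e-26 N^2/Hz
Step 2: F_noise = sqrt(3.4892e-26)
F_noise = 1.87e-13 N/sqrt(Hz)


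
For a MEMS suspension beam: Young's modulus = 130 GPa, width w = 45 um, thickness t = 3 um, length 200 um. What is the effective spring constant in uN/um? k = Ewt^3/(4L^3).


Step 1: Convert E to consistent units (1 GPa = 1000 uN/um^2).
E = 130 GPa = 130000 uN/um^2
Step 2: Compute t^3 = 3^3 = 27
Step 3: Compute L^3 = 200^3 = 8000000
Step 4: k = 130000 * 45 * 27 / (4 * 8000000)
k = 4.9359 uN/um


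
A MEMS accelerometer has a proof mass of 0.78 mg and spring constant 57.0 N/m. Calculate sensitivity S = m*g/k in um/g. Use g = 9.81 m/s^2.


Step 1: Convert mass: m = 0.78 mg = 7.80e-07 kg
Step 2: S = m * g / k = 7.80e-07 * 9.81 / 57.0
Step 3: S = 1.34e-07 m/g
Step 4: Convert to um/g: S = 0.134 um/g


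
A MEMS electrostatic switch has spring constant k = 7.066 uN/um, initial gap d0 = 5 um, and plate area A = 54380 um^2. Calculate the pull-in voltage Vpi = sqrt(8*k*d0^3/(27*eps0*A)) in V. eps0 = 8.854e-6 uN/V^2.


Step 1: Compute numerator: 8 * k * d0^3 = 8 * 7.066 * 5^3 = 7066.0
Step 2: Compute denominator: 27 * eps0 * A = 27 * 8.854e-6 * 54380 = 12.999974
Step 3: Vpi = sqrt(7066.0 / 12.999974)
Vpi = 23.31 V


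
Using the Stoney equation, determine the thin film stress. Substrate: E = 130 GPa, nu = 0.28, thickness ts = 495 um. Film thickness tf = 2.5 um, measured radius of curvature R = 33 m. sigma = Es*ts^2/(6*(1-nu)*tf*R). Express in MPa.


Step 1: Compute numerator: Es * ts^2 = 130 * 495^2 = 31853250 (GPa*um^2)
Step 2: Compute denominator (R in um): 6*(1-nu)*tf*R = 6*0.72*2.5*33e6 = 356400000.0 (um^2)
Step 3: sigma (GPa) = 31853250 / 356400000.0 = 8.9375e-02 GPa
Step 4: Convert to MPa (x1000): sigma = 89.4 MPa


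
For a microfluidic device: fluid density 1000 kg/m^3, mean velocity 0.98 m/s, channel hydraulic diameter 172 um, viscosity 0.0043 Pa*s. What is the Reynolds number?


Step 1: Convert Dh to meters: Dh = 172e-6 m
Step 2: Re = rho * v * Dh / mu
Re = 1000 * 0.98 * 172e-6 / 0.0043
Re = 39.2


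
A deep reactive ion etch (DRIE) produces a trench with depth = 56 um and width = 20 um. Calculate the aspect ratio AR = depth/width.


Step 1: AR = depth / width
Step 2: AR = 56 / 20
AR = 2.8


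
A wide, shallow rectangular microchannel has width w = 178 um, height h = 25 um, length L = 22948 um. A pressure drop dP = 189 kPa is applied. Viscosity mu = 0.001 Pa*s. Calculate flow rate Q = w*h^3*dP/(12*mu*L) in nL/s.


Step 1: Convert all dimensions to SI (meters).
w = 178e-6 m, h = 25e-6 m, L = 22948e-6 m, dP = 189e3 Pa
Step 2: Q = w * h^3 * dP / (12 * mu * L)
Q = 178e-6 * (25e-6)^3 * 189e3 / (12 * 0.001 * 22948e-6) = 1.90886733e-09 m^3/s
Step 3: Convert Q from m^3/s to nL/s (1 m^3 = 1e12 nL, so multiply by 1e12).
Q = 1908.867 nL/s


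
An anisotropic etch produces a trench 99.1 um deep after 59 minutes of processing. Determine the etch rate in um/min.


Step 1: Etch rate = depth / time
Step 2: rate = 99.1 / 59
rate = 1.68 um/min


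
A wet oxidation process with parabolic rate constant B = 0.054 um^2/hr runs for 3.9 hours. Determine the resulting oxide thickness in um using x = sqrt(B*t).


Step 1: Compute B*t = 0.054 * 3.9 = 0.2106
Step 2: x = sqrt(0.2106)
x = 0.459 um


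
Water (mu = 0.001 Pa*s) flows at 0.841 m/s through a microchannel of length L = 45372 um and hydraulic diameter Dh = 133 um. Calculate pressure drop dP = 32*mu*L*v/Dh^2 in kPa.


Step 1: Convert to SI: L = 45372e-6 m, Dh = 133e-6 m
Step 2: dP = 32 * 0.001 * 45372e-6 * 0.841 / (133e-6)^2
Step 3: dP = 69028.85 Pa
Step 4: Convert to kPa: dP = 69.03 kPa


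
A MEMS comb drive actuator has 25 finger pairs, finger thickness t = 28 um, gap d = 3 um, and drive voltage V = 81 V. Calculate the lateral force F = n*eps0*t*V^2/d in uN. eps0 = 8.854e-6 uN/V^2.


Step 1: Parameters: n=25, eps0=8.854e-6 uN/V^2, t=28 um, V=81 V, d=3 um
Step 2: V^2 = 6561
Step 3: F = 25 * 8.854e-6 * 28 * 6561 / 3
F = 13.555 uN


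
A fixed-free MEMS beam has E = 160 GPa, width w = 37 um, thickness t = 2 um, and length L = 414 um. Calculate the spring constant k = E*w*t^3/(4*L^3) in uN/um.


Step 1: Convert E to consistent units (1 GPa = 1000 uN/um^2).
E = 160 GPa = 160000 uN/um^2
Step 2: Compute t^3 = 2^3 = 8
Step 3: Compute L^3 = 414^3 = 70957944
Step 4: k = 160000 * 37 * 8 / (4 * 70957944)
k = 0.1669 uN/um


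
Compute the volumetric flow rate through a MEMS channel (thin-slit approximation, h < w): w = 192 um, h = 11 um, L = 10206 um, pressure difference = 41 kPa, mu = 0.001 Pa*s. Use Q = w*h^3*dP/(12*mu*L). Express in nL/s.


Step 1: Convert all dimensions to SI (meters).
w = 192e-6 m, h = 11e-6 m, L = 10206e-6 m, dP = 41e3 Pa
Step 2: Q = w * h^3 * dP / (12 * mu * L)
Q = 192e-6 * (11e-6)^3 * 41e3 / (12 * 0.001 * 10206e-6) = 8.555124e-11 m^3/s
Step 3: Convert Q from m^3/s to nL/s (1 m^3 = 1e12 nL, so multiply by 1e12).
Q = 85.551 nL/s


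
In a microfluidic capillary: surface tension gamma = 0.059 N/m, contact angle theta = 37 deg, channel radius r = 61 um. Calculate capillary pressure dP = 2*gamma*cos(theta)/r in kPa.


Step 1: cos(37 deg) = 0.7986
Step 2: Convert r to m: r = 61e-6 m
Step 3: dP = 2 * 0.059 * 0.7986 / 61e-6 = 1544.8 Pa
Step 4: Convert Pa to kPa (divide by 1000).
dP = 1.54 kPa


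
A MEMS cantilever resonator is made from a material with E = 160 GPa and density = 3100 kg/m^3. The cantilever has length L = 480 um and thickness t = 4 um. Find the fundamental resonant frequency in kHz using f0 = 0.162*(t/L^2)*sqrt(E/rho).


Step 1: Convert units to SI.
t_SI = 4e-6 m, L_SI = 480e-6 m
Step 2: Calculate sqrt(E/rho).
sqrt(160e9 / 3100) = 7184.21 m/s
Step 3: Compute f0.
f0 = 0.162 * 4e-6 / (480e-6)^2 * 7184.21 = 20205.6 Hz = 20.21 kHz


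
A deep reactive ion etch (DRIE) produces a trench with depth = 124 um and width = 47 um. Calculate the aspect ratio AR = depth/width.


Step 1: AR = depth / width
Step 2: AR = 124 / 47
AR = 2.6


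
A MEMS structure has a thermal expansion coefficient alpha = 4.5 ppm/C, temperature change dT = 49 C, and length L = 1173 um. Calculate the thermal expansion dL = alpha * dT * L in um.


Step 1: Convert CTE: alpha = 4.5 ppm/C = 4.5e-6 /C
Step 2: dL = 4.5e-6 * 49 * 1173
dL = 0.2586 um


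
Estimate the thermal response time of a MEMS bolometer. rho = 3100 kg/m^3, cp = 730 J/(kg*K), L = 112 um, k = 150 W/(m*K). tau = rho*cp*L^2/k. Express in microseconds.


Step 1: Convert L to m: L = 112e-6 m
Step 2: L^2 = (112e-6)^2 = 1.2544e-08 m^2
Step 3: tau = 3100 * 730 * 1.2544e-08 / 150 = 1.8924715e-04 s
Step 4: Convert to microseconds (multiply by 1e6).
tau = 189.247 us


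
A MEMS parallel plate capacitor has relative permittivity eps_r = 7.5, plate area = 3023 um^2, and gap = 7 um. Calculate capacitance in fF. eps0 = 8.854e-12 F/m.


Step 1: Convert area to m^2: A = 3023e-12 m^2
Step 2: Convert gap to m: d = 7e-6 m
Step 3: C = eps0 * eps_r * A / d
C = 8.854e-12 * 7.5 * 3023e-12 / 7e-6
Step 4: Convert to fF (multiply by 1e15).
C = 28.68 fF


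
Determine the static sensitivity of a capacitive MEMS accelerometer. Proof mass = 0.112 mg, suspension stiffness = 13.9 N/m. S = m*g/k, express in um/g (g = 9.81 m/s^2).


Step 1: Convert mass: m = 0.112 mg = 1.12e-07 kg
Step 2: S = m * g / k = 1.12e-07 * 9.81 / 13.9
Step 3: S = 7.90e-08 m/g
Step 4: Convert to um/g: S = 0.079 um/g


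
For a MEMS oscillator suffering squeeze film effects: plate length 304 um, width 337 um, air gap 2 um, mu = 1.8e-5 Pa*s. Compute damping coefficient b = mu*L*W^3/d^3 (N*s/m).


Step 1: Convert to SI.
L = 304e-6 m, W = 337e-6 m, d = 2e-6 m
Step 2: W^3 = (337e-6)^3 = 3.83e-11 m^3
Step 3: d^3 = (2e-6)^3 = 8.00e-18 m^3
Step 4: b = 1.8e-5 * 304e-6 * 3.83e-11 / 8.00e-18
b = 2.62e-02 N*s/m


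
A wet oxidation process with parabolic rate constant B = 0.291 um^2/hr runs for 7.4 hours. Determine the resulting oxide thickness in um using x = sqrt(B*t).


Step 1: Compute B*t = 0.291 * 7.4 = 2.1534
Step 2: x = sqrt(2.1534)
x = 1.467 um


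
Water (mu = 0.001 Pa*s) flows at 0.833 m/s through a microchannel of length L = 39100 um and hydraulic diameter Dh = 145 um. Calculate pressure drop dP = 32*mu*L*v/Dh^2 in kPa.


Step 1: Convert to SI: L = 39100e-6 m, Dh = 145e-6 m
Step 2: dP = 32 * 0.001 * 39100e-6 * 0.833 / (145e-6)^2
Step 3: dP = 49571.92 Pa
Step 4: Convert to kPa: dP = 49.57 kPa


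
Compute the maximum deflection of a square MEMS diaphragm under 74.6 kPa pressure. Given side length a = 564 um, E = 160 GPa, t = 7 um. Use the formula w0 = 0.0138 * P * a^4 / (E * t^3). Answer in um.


Step 1: Convert pressure to compatible units (E is in GPa, so P in GPa).
P = 74.6 kPa = 74.6e-6 GPa
Step 2: Compute numerator: 0.0138 * P * a^4.
a^4 = 564^4 = 101185065216
numerator = 0.0138 * 74.6e-6 * 101185065216 = 1.04168e+05
Step 3: Compute denominator: E * t^3 = 160 * 7^3 = 54880
Step 4: w0 = numerator / denominator = 1.04168e+05 / 54880 = 1.8981 um
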